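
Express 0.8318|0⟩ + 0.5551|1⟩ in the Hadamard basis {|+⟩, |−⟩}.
0.9807|+⟩ + 0.1957|−⟩

With |ψ⟩ = α|0⟩ + β|1⟩, the Hadamard-basis coefficients are ⟨+|ψ⟩ = (α + β)/√2 and ⟨−|ψ⟩ = (α − β)/√2.
Here α = 0.8318, β = 0.5551: (α + β)/√2 = 0.9807, (α − β)/√2 = 0.1957.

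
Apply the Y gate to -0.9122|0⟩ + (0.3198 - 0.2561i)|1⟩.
(-0.2561 - 0.3198i)|0⟩ - 0.9122i|1⟩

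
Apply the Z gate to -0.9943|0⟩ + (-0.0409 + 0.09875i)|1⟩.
-0.9943|0⟩ + (0.0409 - 0.09875i)|1⟩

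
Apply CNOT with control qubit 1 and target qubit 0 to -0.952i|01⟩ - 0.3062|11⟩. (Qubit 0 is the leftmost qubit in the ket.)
-0.3062|01⟩ - 0.952i|11⟩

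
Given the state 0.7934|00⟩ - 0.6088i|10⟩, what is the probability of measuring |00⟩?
0.6295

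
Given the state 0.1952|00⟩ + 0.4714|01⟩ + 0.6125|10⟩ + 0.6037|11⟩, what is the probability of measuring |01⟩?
0.2222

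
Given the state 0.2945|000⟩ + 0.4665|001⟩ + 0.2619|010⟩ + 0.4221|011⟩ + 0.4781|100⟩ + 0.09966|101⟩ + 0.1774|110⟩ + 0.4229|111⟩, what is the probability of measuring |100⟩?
0.2286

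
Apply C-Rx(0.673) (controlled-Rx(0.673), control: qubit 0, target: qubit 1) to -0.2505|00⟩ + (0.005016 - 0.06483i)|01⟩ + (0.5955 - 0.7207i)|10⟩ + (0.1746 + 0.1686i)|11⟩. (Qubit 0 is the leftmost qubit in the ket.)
-0.2505|00⟩ + (0.005016 - 0.06483i)|01⟩ + (0.6178 - 0.7379i)|10⟩ + (-0.07316 - 0.03748i)|11⟩

C-Rx(0.673) leaves the control-|0⟩ kets |00⟩, |01⟩ unchanged and applies Rx(0.673) to qubit 1 on the control-|1⟩ pair (|10⟩, |11⟩).
Rx(0.673) = [[cos(θ/2), −i·sin(θ/2)], [−i·sin(θ/2), cos(θ/2)]]; θ = 0.673, cos(θ/2) ≈ 0.943916, sin(θ/2) ≈ 0.330185.
With a = amp(|10⟩) = (0.5955 - 0.7207i) and b = amp(|11⟩) = (0.1746 + 0.1686i):
new amp(|10⟩) = (0.943916)·a + (-0.330185i)·b = (0.6178 - 0.7379i)
new amp(|11⟩) = (-0.330185i)·a + (0.943916)·b = (-0.07316 - 0.03748i)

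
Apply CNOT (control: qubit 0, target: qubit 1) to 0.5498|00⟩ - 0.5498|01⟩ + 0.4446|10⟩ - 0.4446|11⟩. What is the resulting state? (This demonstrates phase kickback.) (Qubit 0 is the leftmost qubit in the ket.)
0.5498|00⟩ - 0.5498|01⟩ - 0.4446|10⟩ + 0.4446|11⟩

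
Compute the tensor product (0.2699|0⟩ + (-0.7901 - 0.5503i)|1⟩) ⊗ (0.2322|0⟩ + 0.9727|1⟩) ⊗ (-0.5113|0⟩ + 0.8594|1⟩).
-0.03204|000⟩ + 0.05386|001⟩ - 0.1342|010⟩ + 0.2256|011⟩ + (0.0938 + 0.06533i)|100⟩ + (-0.1577 - 0.1098i)|101⟩ + (0.3929 + 0.2737i)|110⟩ + (-0.6605 - 0.46i)|111⟩

amp(|b₁b₂…⟩) = product of the factor amplitudes for bits b₁, b₂, …; only kets whose every factor amplitude is nonzero survive.
|000⟩: (0.2699)(0.2322)(-0.5113) = -0.03204
|001⟩: (0.2699)(0.2322)(0.8594) = 0.05386
|010⟩: (0.2699)(0.9727)(-0.5113) = -0.1342
|011⟩: (0.2699)(0.9727)(0.8594) = 0.2256
|100⟩: (-0.7901 - 0.5503i)(0.2322)(-0.5113) = (0.0938 + 0.06533i)
|101⟩: (-0.7901 - 0.5503i)(0.2322)(0.8594) = (-0.1577 - 0.1098i)
|110⟩: (-0.7901 - 0.5503i)(0.9727)(-0.5113) = (0.3929 + 0.2737i)
|111⟩: (-0.7901 - 0.5503i)(0.9727)(0.8594) = (-0.6605 - 0.46i)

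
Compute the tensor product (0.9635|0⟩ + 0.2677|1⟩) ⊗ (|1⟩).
0.9635|01⟩ + 0.2677|11⟩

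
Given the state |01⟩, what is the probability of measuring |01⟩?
1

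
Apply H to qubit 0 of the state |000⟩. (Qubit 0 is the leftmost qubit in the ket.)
1/√2|000⟩ + 1/√2|100⟩

H on qubit 0 mixes each pair of kets that differ only in qubit 0: amplitudes (a, b) of (|…0…⟩, |…1…⟩) become ((a + b)/√2, (a − b)/√2). Kets absent from the input have amplitude 0.
(|000⟩, |100⟩): (a, b) = (1, 0) → (1/√2, 1/√2)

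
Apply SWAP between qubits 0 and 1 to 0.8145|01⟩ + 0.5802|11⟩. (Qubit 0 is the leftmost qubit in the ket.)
0.8145|10⟩ + 0.5802|11⟩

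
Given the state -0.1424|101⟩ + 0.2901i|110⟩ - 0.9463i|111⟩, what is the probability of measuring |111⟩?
0.8955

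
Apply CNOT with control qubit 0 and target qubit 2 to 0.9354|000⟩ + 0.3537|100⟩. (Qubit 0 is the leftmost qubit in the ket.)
0.9354|000⟩ + 0.3537|101⟩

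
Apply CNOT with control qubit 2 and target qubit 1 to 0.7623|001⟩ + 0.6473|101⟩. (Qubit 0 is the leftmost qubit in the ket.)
0.7623|011⟩ + 0.6473|111⟩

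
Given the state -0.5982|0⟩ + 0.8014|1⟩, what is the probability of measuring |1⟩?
0.6422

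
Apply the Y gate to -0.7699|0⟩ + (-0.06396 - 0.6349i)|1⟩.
(-0.6349 + 0.06396i)|0⟩ - 0.7699i|1⟩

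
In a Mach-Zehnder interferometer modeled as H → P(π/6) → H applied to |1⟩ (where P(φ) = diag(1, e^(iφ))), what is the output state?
(0.06699 - 0.25i)|0⟩ + (0.933 + 0.25i)|1⟩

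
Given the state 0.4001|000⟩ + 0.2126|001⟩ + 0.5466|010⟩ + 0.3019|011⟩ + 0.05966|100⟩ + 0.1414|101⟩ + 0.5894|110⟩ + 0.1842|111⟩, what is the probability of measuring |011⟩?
0.09114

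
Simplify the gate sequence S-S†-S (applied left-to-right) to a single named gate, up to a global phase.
S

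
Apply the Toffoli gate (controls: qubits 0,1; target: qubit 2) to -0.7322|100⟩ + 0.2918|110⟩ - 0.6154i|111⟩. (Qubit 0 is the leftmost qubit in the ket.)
-0.7322|100⟩ - 0.6154i|110⟩ + 0.2918|111⟩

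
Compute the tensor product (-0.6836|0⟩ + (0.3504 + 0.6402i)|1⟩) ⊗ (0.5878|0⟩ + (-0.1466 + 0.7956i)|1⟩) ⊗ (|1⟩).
-0.4018|001⟩ + (0.1002 - 0.5439i)|011⟩ + (0.206 + 0.3763i)|101⟩ + (-0.5607 + 0.1849i)|111⟩

amp(|b₁b₂…⟩) = product of the factor amplitudes for bits b₁, b₂, …; only kets whose every factor amplitude is nonzero survive.
|001⟩: (-0.6836)(0.5878)(1) = -0.4018
|011⟩: (-0.6836)(-0.1466 + 0.7956i)(1) = (0.1002 - 0.5439i)
|101⟩: (0.3504 + 0.6402i)(0.5878)(1) = (0.206 + 0.3763i)
|111⟩: (0.3504 + 0.6402i)(-0.1466 + 0.7956i)(1) = (-0.5607 + 0.1849i)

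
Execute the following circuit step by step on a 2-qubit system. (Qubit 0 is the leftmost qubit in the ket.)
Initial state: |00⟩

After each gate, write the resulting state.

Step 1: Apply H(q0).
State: 1/√2|00⟩ + 1/√2|10⟩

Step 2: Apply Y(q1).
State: (1/√2)i|01⟩ + (1/√2)i|11⟩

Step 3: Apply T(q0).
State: (1/√2)i|01⟩ + (-1/2 + (1/2)i)|11⟩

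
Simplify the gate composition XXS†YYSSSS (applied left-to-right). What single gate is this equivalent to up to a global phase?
S†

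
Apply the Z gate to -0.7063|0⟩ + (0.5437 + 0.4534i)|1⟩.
-0.7063|0⟩ + (-0.5437 - 0.4534i)|1⟩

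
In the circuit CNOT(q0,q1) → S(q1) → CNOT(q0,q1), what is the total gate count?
3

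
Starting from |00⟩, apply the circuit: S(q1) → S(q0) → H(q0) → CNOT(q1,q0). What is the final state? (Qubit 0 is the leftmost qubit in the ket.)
1/√2|00⟩ + 1/√2|10⟩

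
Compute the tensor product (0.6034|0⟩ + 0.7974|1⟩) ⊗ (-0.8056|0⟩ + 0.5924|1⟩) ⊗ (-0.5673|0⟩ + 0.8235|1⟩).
0.2758|000⟩ - 0.4003|001⟩ - 0.2028|010⟩ + 0.2944|011⟩ + 0.3644|100⟩ - 0.529|101⟩ - 0.268|110⟩ + 0.389|111⟩

amp(|b₁b₂…⟩) = product of the factor amplitudes for bits b₁, b₂, …; only kets whose every factor amplitude is nonzero survive.
|000⟩: (0.6034)(-0.8056)(-0.5673) = 0.2758
|001⟩: (0.6034)(-0.8056)(0.8235) = -0.4003
|010⟩: (0.6034)(0.5924)(-0.5673) = -0.2028
|011⟩: (0.6034)(0.5924)(0.8235) = 0.2944
|100⟩: (0.7974)(-0.8056)(-0.5673) = 0.3644
|101⟩: (0.7974)(-0.8056)(0.8235) = -0.529
|110⟩: (0.7974)(0.5924)(-0.5673) = -0.268
|111⟩: (0.7974)(0.5924)(0.8235) = 0.389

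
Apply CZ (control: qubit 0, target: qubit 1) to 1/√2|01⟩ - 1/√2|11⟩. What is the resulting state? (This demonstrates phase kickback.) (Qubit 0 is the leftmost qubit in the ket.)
1/√2|01⟩ + 1/√2|11⟩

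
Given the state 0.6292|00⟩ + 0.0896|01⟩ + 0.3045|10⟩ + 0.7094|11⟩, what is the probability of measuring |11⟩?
0.5032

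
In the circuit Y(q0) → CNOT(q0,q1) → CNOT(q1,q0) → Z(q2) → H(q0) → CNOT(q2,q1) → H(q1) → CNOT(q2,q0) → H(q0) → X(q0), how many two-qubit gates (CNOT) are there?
4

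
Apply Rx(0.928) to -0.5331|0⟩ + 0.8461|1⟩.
(-0.4767 - 0.3787i)|0⟩ + (0.7566 + 0.2386i)|1⟩

Rx(0.928) = [[cos(θ/2), −i·sin(θ/2)], [−i·sin(θ/2), cos(θ/2)]]; θ = 0.928, cos(θ/2) ≈ 0.89427, sin(θ/2) ≈ 0.447529.
With a = amp(|0⟩) = -0.5331 and b = amp(|1⟩) = 0.8461:
new amp(|0⟩) = (0.89427)·a + (-0.447529i)·b = (-0.4767 - 0.3787i)
new amp(|1⟩) = (-0.447529i)·a + (0.89427)·b = (0.7566 + 0.2386i)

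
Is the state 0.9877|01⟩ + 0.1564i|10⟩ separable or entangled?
Entangled

Writing the state as a|00⟩ + b|01⟩ + c|10⟩ + d|11⟩, it is a product state iff ad − bc = 0.
Here (a, b, c, d) = (0, 0.9877, 0.1564i, 0): ad − bc = (0)(0) − (0.9877)(0.1564i) = -0.1545i ≠ 0, so the state is entangled.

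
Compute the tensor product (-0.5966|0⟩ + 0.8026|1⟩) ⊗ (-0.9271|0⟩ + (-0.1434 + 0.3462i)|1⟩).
0.5531|00⟩ + (0.08555 - 0.2065i)|01⟩ - 0.7441|10⟩ + (-0.1151 + 0.2779i)|11⟩

amp(|b₁b₂…⟩) = product of the factor amplitudes for bits b₁, b₂, …; only kets whose every factor amplitude is nonzero survive.
|00⟩: (-0.5966)(-0.9271) = 0.5531
|01⟩: (-0.5966)(-0.1434 + 0.3462i) = (0.08555 - 0.2065i)
|10⟩: (0.8026)(-0.9271) = -0.7441
|11⟩: (0.8026)(-0.1434 + 0.3462i) = (-0.1151 + 0.2779i)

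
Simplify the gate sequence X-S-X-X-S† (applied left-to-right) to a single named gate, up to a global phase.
X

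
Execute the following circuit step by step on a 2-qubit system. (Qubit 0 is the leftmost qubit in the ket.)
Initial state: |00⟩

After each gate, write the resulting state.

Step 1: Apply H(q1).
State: 1/√2|00⟩ + 1/√2|01⟩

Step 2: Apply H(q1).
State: |00⟩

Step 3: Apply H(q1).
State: 1/√2|00⟩ + 1/√2|01⟩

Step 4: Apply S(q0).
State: 1/√2|00⟩ + 1/√2|01⟩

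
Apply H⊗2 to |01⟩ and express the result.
1/2|00⟩ - 1/2|01⟩ + 1/2|10⟩ - 1/2|11⟩

H⊗2 gives amp(|y⟩) = (1/2) Σ_x (−1)^(x·y) amp(|x⟩), where x·y is the number of positions in which both x and y have a 1.
|00⟩: (1)/2 = 1/2
|01⟩: (-1)/2 = -1/2
|10⟩: (1)/2 = 1/2
|11⟩: (-1)/2 = -1/2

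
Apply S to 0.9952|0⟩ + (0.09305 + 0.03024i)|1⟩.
0.9952|0⟩ + (-0.03024 + 0.09305i)|1⟩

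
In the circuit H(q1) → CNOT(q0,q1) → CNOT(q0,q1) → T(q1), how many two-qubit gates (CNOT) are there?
2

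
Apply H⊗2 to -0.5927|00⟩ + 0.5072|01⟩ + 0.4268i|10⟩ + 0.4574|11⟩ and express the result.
(0.186 + 0.2134i)|00⟩ + (-0.7787 + 0.2134i)|01⟩ + (-0.2715 - 0.2134i)|10⟩ + (-0.3213 - 0.2134i)|11⟩

H⊗2 gives amp(|y⟩) = (1/2) Σ_x (−1)^(x·y) amp(|x⟩), where x·y is the number of positions in which both x and y have a 1.
|00⟩: (-0.5927 + 0.5072 + 0.4268i + 0.4574)/2 = (0.186 + 0.2134i)
|01⟩: (-0.5927 - 0.5072 + 0.4268i - 0.4574)/2 = (-0.7787 + 0.2134i)
|10⟩: (-0.5927 + 0.5072 - 0.4268i - 0.4574)/2 = (-0.2715 - 0.2134i)
|11⟩: (-0.5927 - 0.5072 - 0.4268i + 0.4574)/2 = (-0.3213 - 0.2134i)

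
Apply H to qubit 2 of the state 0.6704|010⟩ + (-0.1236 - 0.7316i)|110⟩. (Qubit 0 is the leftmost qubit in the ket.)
0.474|010⟩ + 0.474|011⟩ + (-0.0874 - 0.5173i)|110⟩ + (-0.0874 - 0.5173i)|111⟩

H on qubit 2 mixes each pair of kets that differ only in qubit 2: amplitudes (a, b) of (|…0…⟩, |…1…⟩) become ((a + b)/√2, (a − b)/√2). Kets absent from the input have amplitude 0.
(|010⟩, |011⟩): (a, b) = (0.6704, 0) → (0.474, 0.474)
(|110⟩, |111⟩): (a, b) = ((-0.1236 - 0.7316i), 0) → ((-0.0874 - 0.5173i), (-0.0874 - 0.5173i))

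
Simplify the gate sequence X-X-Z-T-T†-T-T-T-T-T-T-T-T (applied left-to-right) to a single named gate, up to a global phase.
Z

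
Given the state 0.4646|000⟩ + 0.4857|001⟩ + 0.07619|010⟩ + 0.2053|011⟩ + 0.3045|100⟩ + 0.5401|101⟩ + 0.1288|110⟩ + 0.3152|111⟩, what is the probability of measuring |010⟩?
0.005805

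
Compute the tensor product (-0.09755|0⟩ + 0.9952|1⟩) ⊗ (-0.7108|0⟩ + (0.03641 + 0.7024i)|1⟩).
0.06934|00⟩ + (-0.003552 - 0.06852i)|01⟩ - 0.7074|10⟩ + (0.03624 + 0.699i)|11⟩

amp(|b₁b₂…⟩) = product of the factor amplitudes for bits b₁, b₂, …; only kets whose every factor amplitude is nonzero survive.
|00⟩: (-0.09755)(-0.7108) = 0.06934
|01⟩: (-0.09755)(0.03641 + 0.7024i) = (-0.003552 - 0.06852i)
|10⟩: (0.9952)(-0.7108) = -0.7074
|11⟩: (0.9952)(0.03641 + 0.7024i) = (0.03624 + 0.699i)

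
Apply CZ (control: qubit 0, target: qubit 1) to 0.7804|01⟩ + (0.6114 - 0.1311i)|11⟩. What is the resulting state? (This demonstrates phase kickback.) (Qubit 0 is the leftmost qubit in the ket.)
0.7804|01⟩ + (-0.6114 + 0.1311i)|11⟩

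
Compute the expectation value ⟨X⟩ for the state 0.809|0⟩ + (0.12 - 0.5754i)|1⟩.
0.1942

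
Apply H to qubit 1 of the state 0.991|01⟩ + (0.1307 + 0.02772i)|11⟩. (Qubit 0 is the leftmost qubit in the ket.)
0.7007|00⟩ - 0.7007|01⟩ + (0.09242 + 0.0196i)|10⟩ + (-0.09242 - 0.0196i)|11⟩

H on qubit 1 mixes each pair of kets that differ only in qubit 1: amplitudes (a, b) of (|…0…⟩, |…1…⟩) become ((a + b)/√2, (a − b)/√2). Kets absent from the input have amplitude 0.
(|00⟩, |01⟩): (a, b) = (0, 0.991) → (0.7007, -0.7007)
(|10⟩, |11⟩): (a, b) = (0, (0.1307 + 0.02772i)) → ((0.09242 + 0.0196i), (-0.09242 - 0.0196i))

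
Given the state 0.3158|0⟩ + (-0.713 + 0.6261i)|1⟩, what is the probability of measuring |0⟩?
0.09973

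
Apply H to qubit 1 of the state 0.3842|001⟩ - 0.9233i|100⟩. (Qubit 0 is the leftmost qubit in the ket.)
0.2717|001⟩ + 0.2717|011⟩ - 0.6529i|100⟩ - 0.6529i|110⟩

H on qubit 1 mixes each pair of kets that differ only in qubit 1: amplitudes (a, b) of (|…0…⟩, |…1…⟩) become ((a + b)/√2, (a − b)/√2). Kets absent from the input have amplitude 0.
(|001⟩, |011⟩): (a, b) = (0.3842, 0) → (0.2717, 0.2717)
(|100⟩, |110⟩): (a, b) = (-0.9233i, 0) → (-0.6529i, -0.6529i)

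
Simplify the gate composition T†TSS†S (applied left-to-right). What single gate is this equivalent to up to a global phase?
S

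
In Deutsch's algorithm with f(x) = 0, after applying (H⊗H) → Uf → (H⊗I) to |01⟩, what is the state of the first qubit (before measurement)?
|0⟩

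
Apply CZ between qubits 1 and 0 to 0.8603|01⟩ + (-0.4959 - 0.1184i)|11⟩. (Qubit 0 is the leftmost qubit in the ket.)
0.8603|01⟩ + (0.4959 + 0.1184i)|11⟩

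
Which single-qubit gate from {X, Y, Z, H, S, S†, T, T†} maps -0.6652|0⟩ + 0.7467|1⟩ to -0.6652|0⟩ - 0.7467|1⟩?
Z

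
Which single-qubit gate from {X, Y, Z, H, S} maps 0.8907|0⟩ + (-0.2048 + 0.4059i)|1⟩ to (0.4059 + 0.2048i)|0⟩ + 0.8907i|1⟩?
Y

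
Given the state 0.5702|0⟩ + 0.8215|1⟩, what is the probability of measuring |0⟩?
0.3251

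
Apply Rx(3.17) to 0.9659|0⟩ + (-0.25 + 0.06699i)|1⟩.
(0.05326 + 0.25i)|0⟩ + (0.003551 - 0.9668i)|1⟩

Rx(3.17) = [[cos(θ/2), −i·sin(θ/2)], [−i·sin(θ/2), cos(θ/2)]]; θ = 3.17, cos(θ/2) ≈ -0.0142032, sin(θ/2) ≈ 0.999899.
With a = amp(|0⟩) = 0.9659 and b = amp(|1⟩) = (-0.25 + 0.06699i):
new amp(|0⟩) = (-0.0142032)·a + (-0.999899i)·b = (0.05326 + 0.25i)
new amp(|1⟩) = (-0.999899i)·a + (-0.0142032)·b = (0.003551 - 0.9668i)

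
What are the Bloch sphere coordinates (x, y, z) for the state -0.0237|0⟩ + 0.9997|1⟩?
(-0.04739, 0, -0.9988)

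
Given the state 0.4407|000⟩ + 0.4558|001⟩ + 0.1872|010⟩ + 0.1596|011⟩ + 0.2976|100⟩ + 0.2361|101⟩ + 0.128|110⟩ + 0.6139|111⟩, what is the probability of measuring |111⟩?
0.3769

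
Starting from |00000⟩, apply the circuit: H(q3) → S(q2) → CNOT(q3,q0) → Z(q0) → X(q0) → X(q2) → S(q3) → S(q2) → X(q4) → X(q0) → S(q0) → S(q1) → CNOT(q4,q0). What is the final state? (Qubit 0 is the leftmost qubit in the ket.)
(1/√2)i|00111⟩ + (1/√2)i|10101⟩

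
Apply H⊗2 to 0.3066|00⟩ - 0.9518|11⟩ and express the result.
-0.3226|00⟩ + 0.6292|01⟩ + 0.6292|10⟩ - 0.3226|11⟩

H⊗2 gives amp(|y⟩) = (1/2) Σ_x (−1)^(x·y) amp(|x⟩), where x·y is the number of positions in which both x and y have a 1.
|00⟩: (0.3066 - 0.9518)/2 = -0.3226
|01⟩: (0.3066 + 0.9518)/2 = 0.6292
|10⟩: (0.3066 + 0.9518)/2 = 0.6292
|11⟩: (0.3066 - 0.9518)/2 = -0.3226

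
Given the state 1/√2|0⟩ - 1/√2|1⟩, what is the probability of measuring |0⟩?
1/2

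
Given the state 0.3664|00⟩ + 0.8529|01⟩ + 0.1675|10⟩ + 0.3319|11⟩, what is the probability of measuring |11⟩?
0.1102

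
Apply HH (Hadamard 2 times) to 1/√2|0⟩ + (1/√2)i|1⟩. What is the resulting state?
1/√2|0⟩ + (1/√2)i|1⟩

H² = I, so an even number of Hadamards cancels: H^2 = I and the state is unchanged.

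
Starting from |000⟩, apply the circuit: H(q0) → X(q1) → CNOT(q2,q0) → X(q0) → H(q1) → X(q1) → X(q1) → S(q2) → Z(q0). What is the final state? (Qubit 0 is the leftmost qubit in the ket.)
1/2|000⟩ - 1/2|010⟩ - 1/2|100⟩ + 1/2|110⟩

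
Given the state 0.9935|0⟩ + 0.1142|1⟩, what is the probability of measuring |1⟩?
0.01304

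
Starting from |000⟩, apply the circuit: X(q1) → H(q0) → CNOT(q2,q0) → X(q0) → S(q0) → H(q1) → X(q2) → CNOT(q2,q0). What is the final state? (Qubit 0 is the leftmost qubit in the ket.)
(1/2)i|001⟩ - (1/2)i|011⟩ + 1/2|101⟩ - 1/2|111⟩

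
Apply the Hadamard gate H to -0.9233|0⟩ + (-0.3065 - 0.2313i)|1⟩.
(-0.8696 - 0.1636i)|0⟩ + (-0.4361 + 0.1636i)|1⟩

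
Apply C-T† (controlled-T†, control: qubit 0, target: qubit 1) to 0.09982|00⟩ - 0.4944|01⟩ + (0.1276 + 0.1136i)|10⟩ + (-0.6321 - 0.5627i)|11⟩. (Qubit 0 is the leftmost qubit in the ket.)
0.09982|00⟩ - 0.4944|01⟩ + (0.1276 + 0.1136i)|10⟩ + (-0.8449 + 0.04907i)|11⟩

C-T† leaves the control-|0⟩ kets |00⟩, |01⟩ unchanged and applies T† to qubit 1 on the control-|1⟩ pair (|10⟩, |11⟩).
T† = [[1, 0], [0, (1/√2 - (1/√2)i)]].
With a = amp(|10⟩) = (0.1276 + 0.1136i) and b = amp(|11⟩) = (-0.6321 - 0.5627i):
new amp(|10⟩) = (1)·a = (0.1276 + 0.1136i)
new amp(|11⟩) = (1/√2 - (1/√2)i)·b = (-0.8449 + 0.04907i)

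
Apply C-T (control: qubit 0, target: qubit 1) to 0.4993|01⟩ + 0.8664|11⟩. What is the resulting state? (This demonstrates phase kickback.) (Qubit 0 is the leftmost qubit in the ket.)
0.4993|01⟩ + (0.6126 + 0.6126i)|11⟩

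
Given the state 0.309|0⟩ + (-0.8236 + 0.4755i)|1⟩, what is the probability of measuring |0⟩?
0.09548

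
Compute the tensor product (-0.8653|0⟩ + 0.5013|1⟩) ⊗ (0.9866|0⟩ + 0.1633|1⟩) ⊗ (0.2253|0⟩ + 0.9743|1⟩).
-0.1923|000⟩ - 0.8318|001⟩ - 0.03184|010⟩ - 0.1377|011⟩ + 0.1114|100⟩ + 0.4819|101⟩ + 0.01844|110⟩ + 0.07976|111⟩

amp(|b₁b₂…⟩) = product of the factor amplitudes for bits b₁, b₂, …; only kets whose every factor amplitude is nonzero survive.
|000⟩: (-0.8653)(0.9866)(0.2253) = -0.1923
|001⟩: (-0.8653)(0.9866)(0.9743) = -0.8318
|010⟩: (-0.8653)(0.1633)(0.2253) = -0.03184
|011⟩: (-0.8653)(0.1633)(0.9743) = -0.1377
|100⟩: (0.5013)(0.9866)(0.2253) = 0.1114
|101⟩: (0.5013)(0.9866)(0.9743) = 0.4819
|110⟩: (0.5013)(0.1633)(0.2253) = 0.01844
|111⟩: (0.5013)(0.1633)(0.9743) = 0.07976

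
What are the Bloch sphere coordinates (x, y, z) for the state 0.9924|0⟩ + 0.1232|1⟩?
(0.2445, 0, 0.9697)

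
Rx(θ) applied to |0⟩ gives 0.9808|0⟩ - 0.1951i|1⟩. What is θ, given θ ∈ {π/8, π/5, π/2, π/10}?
π/8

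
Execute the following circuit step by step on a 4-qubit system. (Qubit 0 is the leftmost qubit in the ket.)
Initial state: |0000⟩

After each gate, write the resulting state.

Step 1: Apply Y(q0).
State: i|1000⟩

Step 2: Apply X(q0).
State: i|0000⟩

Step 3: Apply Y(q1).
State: -|0100⟩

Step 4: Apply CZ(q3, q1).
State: -|0100⟩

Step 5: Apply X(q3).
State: -|0101⟩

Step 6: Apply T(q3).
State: (-1/√2 - (1/√2)i)|0101⟩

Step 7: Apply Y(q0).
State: (1/√2 - (1/√2)i)|1101⟩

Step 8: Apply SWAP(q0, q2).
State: (1/√2 - (1/√2)i)|0111⟩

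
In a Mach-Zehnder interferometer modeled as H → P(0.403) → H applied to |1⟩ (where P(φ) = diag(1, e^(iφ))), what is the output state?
(0.04006 - 0.1961i)|0⟩ + (0.9599 + 0.1961i)|1⟩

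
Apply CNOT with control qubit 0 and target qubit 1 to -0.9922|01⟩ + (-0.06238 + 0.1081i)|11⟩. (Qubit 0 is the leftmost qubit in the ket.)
-0.9922|01⟩ + (-0.06238 + 0.1081i)|10⟩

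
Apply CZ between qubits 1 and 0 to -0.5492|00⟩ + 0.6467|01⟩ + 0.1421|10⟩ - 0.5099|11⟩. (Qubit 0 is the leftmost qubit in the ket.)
-0.5492|00⟩ + 0.6467|01⟩ + 0.1421|10⟩ + 0.5099|11⟩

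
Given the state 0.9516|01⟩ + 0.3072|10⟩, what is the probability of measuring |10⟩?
0.09437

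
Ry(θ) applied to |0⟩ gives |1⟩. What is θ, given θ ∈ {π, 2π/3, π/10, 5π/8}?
π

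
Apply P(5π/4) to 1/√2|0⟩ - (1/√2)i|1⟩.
1/√2|0⟩ + (-1/2 + (1/2)i)|1⟩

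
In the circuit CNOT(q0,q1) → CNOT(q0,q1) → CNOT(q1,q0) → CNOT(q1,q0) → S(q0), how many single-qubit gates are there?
1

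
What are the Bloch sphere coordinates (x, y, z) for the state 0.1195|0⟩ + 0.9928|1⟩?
(0.2373, 0, -0.9714)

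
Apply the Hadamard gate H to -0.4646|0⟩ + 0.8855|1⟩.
0.2976|0⟩ - 0.9547|1⟩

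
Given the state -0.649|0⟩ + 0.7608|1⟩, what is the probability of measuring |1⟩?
0.5788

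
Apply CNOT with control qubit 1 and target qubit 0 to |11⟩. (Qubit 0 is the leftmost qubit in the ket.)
|01⟩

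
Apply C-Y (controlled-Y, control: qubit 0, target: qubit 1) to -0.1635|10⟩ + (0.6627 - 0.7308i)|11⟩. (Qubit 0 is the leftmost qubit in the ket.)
(-0.7308 - 0.6627i)|10⟩ - 0.1635i|11⟩

C-Y leaves the control-|0⟩ kets |00⟩, |01⟩ unchanged and applies Y to qubit 1 on the control-|1⟩ pair (|10⟩, |11⟩).
Y = [[0, -i], [i, 0]].
With a = amp(|10⟩) = -0.1635 and b = amp(|11⟩) = (0.6627 - 0.7308i):
new amp(|10⟩) = (-i)·b = (-0.7308 - 0.6627i)
new amp(|11⟩) = (i)·a = -0.1635i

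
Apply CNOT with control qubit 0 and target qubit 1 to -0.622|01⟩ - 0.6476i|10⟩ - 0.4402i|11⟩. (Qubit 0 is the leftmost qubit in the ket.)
-0.622|01⟩ - 0.4402i|10⟩ - 0.6476i|11⟩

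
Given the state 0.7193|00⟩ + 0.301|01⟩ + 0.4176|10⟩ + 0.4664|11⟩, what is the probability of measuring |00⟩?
0.5174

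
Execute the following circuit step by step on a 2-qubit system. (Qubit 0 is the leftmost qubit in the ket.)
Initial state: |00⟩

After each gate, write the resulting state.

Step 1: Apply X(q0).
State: |10⟩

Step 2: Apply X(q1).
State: |11⟩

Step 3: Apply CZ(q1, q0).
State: -|11⟩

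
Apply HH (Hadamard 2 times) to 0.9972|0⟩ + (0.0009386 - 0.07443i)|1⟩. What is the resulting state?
0.9972|0⟩ + (0.0009386 - 0.07443i)|1⟩

H² = I, so an even number of Hadamards cancels: H^2 = I and the state is unchanged.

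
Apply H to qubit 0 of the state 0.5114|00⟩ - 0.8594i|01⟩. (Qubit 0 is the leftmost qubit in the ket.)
0.3616|00⟩ - 0.6077i|01⟩ + 0.3616|10⟩ - 0.6077i|11⟩

H on qubit 0 mixes each pair of kets that differ only in qubit 0: amplitudes (a, b) of (|…0…⟩, |…1…⟩) become ((a + b)/√2, (a − b)/√2). Kets absent from the input have amplitude 0.
(|00⟩, |10⟩): (a, b) = (0.5114, 0) → (0.3616, 0.3616)
(|01⟩, |11⟩): (a, b) = (-0.8594i, 0) → (-0.6077i, -0.6077i)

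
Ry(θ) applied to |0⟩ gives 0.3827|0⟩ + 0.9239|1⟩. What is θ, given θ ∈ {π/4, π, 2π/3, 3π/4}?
3π/4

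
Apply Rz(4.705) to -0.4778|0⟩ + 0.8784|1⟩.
(0.3366 + 0.3391i)|0⟩ + (-0.6188 + 0.6234i)|1⟩

Rz(4.705) = [[e^(−iθ/2), 0], [0, e^(iθ/2)]] with e^(±iθ/2) = cos(θ/2) ± i·sin(θ/2); θ = 4.705, cos(θ/2) ≈ -0.70449, sin(θ/2) ≈ 0.709714.
With a = amp(|0⟩) = -0.4778 and b = amp(|1⟩) = 0.8784:
new amp(|0⟩) = (-0.70449 - 0.709714i)·a = (0.3366 + 0.3391i)
new amp(|1⟩) = (-0.70449 + 0.709714i)·b = (-0.6188 + 0.6234i)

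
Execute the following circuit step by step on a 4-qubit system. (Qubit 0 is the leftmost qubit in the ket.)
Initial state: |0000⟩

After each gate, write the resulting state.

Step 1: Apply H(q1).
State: 1/√2|0000⟩ + 1/√2|0100⟩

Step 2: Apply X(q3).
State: 1/√2|0001⟩ + 1/√2|0101⟩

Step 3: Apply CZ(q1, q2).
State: 1/√2|0001⟩ + 1/√2|0101⟩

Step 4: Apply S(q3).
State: (1/√2)i|0001⟩ + (1/√2)i|0101⟩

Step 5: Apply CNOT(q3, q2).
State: (1/√2)i|0011⟩ + (1/√2)i|0111⟩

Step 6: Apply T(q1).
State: (1/√2)i|0011⟩ + (-1/2 + (1/2)i)|0111⟩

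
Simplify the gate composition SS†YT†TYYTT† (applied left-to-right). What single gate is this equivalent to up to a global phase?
Y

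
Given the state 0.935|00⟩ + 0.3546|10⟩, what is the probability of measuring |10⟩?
0.1257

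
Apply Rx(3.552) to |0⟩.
-0.2038|0⟩ - 0.979i|1⟩

Rx(3.552) = [[cos(θ/2), −i·sin(θ/2)], [−i·sin(θ/2), cos(θ/2)]]; θ = 3.552, cos(θ/2) ≈ -0.203767, sin(θ/2) ≈ 0.97902.
With a = amp(|0⟩) = 1 and b = amp(|1⟩) = 0:
new amp(|0⟩) = (-0.203767)·a + (-0.97902i)·b = -0.2038
new amp(|1⟩) = (-0.97902i)·a + (-0.203767)·b = -0.979i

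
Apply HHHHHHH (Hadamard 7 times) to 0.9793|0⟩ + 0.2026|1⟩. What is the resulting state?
0.8357|0⟩ + 0.5492|1⟩

H² = I, so H^7 = H: a single Hadamard. With (a, b) = (0.9793, 0.2026), H gives ((a + b)/√2, (a − b)/√2) = (0.8357, 0.5492).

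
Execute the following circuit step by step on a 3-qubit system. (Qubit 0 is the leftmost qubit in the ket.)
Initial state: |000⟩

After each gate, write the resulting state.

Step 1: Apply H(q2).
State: 1/√2|000⟩ + 1/√2|001⟩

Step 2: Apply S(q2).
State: 1/√2|000⟩ + (1/√2)i|001⟩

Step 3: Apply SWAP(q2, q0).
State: 1/√2|000⟩ + (1/√2)i|100⟩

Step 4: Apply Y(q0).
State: 1/√2|000⟩ + (1/√2)i|100⟩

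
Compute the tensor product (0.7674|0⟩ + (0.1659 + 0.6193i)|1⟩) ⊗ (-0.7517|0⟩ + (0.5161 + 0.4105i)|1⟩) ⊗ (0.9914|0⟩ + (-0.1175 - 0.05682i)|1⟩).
-0.5719|000⟩ + (0.06778 + 0.03278i)|001⟩ + (0.3926 + 0.3123i)|010⟩ + (-0.02864 - 0.05952i)|011⟩ + (-0.1236 - 0.4615i)|100⟩ + (-0.0118 + 0.06179i)|101⟩ + (-0.1672 + 0.3844i)|110⟩ + (0.04184 - 0.03598i)|111⟩

amp(|b₁b₂…⟩) = product of the factor amplitudes for bits b₁, b₂, …; only kets whose every factor amplitude is nonzero survive.
|000⟩: (0.7674)(-0.7517)(0.9914) = -0.5719
|001⟩: (0.7674)(-0.7517)(-0.1175 - 0.05682i) = (0.06778 + 0.03278i)
|010⟩: (0.7674)(0.5161 + 0.4105i)(0.9914) = (0.3926 + 0.3123i)
|011⟩: (0.7674)(0.5161 + 0.4105i)(-0.1175 - 0.05682i) = (-0.02864 - 0.05952i)
|100⟩: (0.1659 + 0.6193i)(-0.7517)(0.9914) = (-0.1236 - 0.4615i)
|101⟩: (0.1659 + 0.6193i)(-0.7517)(-0.1175 - 0.05682i) = (-0.0118 + 0.06179i)
|110⟩: (0.1659 + 0.6193i)(0.5161 + 0.4105i)(0.9914) = (-0.1672 + 0.3844i)
|111⟩: (0.1659 + 0.6193i)(0.5161 + 0.4105i)(-0.1175 - 0.05682i) = (0.04184 - 0.03598i)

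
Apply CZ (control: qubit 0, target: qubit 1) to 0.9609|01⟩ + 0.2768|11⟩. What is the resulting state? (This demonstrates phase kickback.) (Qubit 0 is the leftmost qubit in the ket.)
0.9609|01⟩ - 0.2768|11⟩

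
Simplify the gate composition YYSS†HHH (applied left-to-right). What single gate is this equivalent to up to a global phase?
H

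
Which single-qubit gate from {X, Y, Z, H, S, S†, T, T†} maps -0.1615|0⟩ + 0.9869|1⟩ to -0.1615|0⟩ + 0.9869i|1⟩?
S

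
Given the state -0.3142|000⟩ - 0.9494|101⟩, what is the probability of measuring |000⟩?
0.09872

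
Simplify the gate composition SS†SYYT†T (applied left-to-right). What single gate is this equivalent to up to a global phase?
S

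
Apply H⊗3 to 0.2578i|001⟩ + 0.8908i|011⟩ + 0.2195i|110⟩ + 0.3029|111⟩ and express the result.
(0.1071 + 0.4837i)|000⟩ + (-0.1071 - 0.3285i)|001⟩ + (-0.1071 - 0.3014i)|010⟩ + (0.1071 + 0.1462i)|011⟩ + (-0.1071 + 0.3285i)|100⟩ + (0.1071 - 0.4837i)|101⟩ + (0.1071 - 0.1462i)|110⟩ + (-0.1071 + 0.3014i)|111⟩

H⊗3 gives amp(|y⟩) = (1/2√2) Σ_x (−1)^(x·y) amp(|x⟩), where x·y is the number of positions in which both x and y have a 1.
|000⟩: (0.2578i + 0.8908i + 0.2195i + 0.3029)/(2√2) = (0.1071 + 0.4837i)
|001⟩: (-0.2578i - 0.8908i + 0.2195i - 0.3029)/(2√2) = (-0.1071 - 0.3285i)
|010⟩: (0.2578i - 0.8908i - 0.2195i - 0.3029)/(2√2) = (-0.1071 - 0.3014i)
|011⟩: (-0.2578i + 0.8908i - 0.2195i + 0.3029)/(2√2) = (0.1071 + 0.1462i)
|100⟩: (0.2578i + 0.8908i - 0.2195i - 0.3029)/(2√2) = (-0.1071 + 0.3285i)
|101⟩: (-0.2578i - 0.8908i - 0.2195i + 0.3029)/(2√2) = (0.1071 - 0.4837i)
|110⟩: (0.2578i - 0.8908i + 0.2195i + 0.3029)/(2√2) = (0.1071 - 0.1462i)
|111⟩: (-0.2578i + 0.8908i + 0.2195i - 0.3029)/(2√2) = (-0.1071 + 0.3014i)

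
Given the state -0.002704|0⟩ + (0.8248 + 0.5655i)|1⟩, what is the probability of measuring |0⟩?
0.000007312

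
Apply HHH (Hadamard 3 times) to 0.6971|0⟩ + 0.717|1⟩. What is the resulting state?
0.9999|0⟩ - 0.01407|1⟩

H² = I, so H^3 = H: a single Hadamard. With (a, b) = (0.6971, 0.717), H gives ((a + b)/√2, (a − b)/√2) = (0.9999, -0.01407).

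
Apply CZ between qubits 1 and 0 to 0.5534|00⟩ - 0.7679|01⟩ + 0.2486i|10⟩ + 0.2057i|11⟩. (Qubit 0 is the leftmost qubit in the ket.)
0.5534|00⟩ - 0.7679|01⟩ + 0.2486i|10⟩ - 0.2057i|11⟩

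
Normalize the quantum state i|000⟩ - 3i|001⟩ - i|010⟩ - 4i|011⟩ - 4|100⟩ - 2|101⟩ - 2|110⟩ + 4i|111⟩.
0.1222i|000⟩ - 0.3665i|001⟩ - 0.1222i|010⟩ - 0.4887i|011⟩ - 0.4887|100⟩ - 0.2443|101⟩ - 0.2443|110⟩ + 0.4887i|111⟩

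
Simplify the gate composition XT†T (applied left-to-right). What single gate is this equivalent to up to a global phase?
X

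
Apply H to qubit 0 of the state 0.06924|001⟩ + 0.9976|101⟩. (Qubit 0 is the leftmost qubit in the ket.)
0.7544|001⟩ - 0.6564|101⟩

H on qubit 0 mixes each pair of kets that differ only in qubit 0: amplitudes (a, b) of (|…0…⟩, |…1…⟩) become ((a + b)/√2, (a − b)/√2). Kets absent from the input have amplitude 0.
(|001⟩, |101⟩): (a, b) = (0.06924, 0.9976) → (0.7544, -0.6564)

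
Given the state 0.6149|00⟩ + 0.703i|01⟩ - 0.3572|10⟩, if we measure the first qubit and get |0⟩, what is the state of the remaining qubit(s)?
0.6584|0⟩ + 0.7527i|1⟩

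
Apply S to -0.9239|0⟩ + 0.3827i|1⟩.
-0.9239|0⟩ - 0.3827|1⟩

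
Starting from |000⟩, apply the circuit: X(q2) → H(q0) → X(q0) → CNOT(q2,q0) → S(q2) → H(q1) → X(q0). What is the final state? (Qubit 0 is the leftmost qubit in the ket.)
(1/2)i|001⟩ + (1/2)i|011⟩ + (1/2)i|101⟩ + (1/2)i|111⟩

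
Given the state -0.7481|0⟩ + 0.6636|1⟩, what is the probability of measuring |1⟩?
0.4404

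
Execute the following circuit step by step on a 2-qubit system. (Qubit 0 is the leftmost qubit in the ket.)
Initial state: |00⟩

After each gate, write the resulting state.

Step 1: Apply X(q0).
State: |10⟩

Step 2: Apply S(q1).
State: |10⟩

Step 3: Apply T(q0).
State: (1/√2 + (1/√2)i)|10⟩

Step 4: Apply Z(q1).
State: (1/√2 + (1/√2)i)|10⟩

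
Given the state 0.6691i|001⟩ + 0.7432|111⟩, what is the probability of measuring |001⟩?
0.4477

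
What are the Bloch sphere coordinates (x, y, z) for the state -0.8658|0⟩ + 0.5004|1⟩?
(-0.8665, 0, 0.4992)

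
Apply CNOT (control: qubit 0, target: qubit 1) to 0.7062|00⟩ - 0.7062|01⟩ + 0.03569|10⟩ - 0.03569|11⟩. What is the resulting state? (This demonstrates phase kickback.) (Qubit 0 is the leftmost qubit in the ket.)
0.7062|00⟩ - 0.7062|01⟩ - 0.03569|10⟩ + 0.03569|11⟩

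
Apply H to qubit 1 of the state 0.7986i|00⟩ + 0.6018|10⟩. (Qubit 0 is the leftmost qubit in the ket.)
0.5647i|00⟩ + 0.5647i|01⟩ + 0.4255|10⟩ + 0.4255|11⟩

H on qubit 1 mixes each pair of kets that differ only in qubit 1: amplitudes (a, b) of (|…0…⟩, |…1…⟩) become ((a + b)/√2, (a − b)/√2). Kets absent from the input have amplitude 0.
(|00⟩, |01⟩): (a, b) = (0.7986i, 0) → (0.5647i, 0.5647i)
(|10⟩, |11⟩): (a, b) = (0.6018, 0) → (0.4255, 0.4255)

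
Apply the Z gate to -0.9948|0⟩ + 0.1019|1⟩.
-0.9948|0⟩ - 0.1019|1⟩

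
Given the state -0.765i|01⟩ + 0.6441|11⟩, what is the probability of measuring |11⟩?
0.4149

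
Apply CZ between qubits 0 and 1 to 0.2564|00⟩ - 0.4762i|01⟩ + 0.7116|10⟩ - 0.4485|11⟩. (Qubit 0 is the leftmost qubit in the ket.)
0.2564|00⟩ - 0.4762i|01⟩ + 0.7116|10⟩ + 0.4485|11⟩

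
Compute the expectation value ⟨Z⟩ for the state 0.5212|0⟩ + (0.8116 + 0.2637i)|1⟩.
-0.4566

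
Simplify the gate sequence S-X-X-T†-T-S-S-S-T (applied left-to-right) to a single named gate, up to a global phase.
T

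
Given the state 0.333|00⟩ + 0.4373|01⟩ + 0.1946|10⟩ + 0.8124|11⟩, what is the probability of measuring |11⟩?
0.66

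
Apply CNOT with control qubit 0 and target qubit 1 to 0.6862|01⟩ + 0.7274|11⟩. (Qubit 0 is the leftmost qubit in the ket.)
0.6862|01⟩ + 0.7274|10⟩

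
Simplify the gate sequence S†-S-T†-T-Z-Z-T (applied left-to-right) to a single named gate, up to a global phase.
T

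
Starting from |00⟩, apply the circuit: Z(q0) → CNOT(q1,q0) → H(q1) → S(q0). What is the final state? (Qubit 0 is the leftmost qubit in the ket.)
1/√2|00⟩ + 1/√2|01⟩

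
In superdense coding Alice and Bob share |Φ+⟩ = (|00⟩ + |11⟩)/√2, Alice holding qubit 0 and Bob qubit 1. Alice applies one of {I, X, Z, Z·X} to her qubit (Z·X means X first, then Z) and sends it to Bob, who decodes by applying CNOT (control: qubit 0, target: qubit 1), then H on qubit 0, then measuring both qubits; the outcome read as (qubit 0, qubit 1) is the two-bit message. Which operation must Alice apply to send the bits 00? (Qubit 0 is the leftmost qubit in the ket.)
I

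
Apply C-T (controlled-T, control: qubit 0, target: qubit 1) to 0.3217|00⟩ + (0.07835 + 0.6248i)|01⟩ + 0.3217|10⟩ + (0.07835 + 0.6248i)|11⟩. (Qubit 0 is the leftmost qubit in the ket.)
0.3217|00⟩ + (0.07835 + 0.6248i)|01⟩ + 0.3217|10⟩ + (-0.3864 + 0.4972i)|11⟩

C-T leaves the control-|0⟩ kets |00⟩, |01⟩ unchanged and applies T to qubit 1 on the control-|1⟩ pair (|10⟩, |11⟩).
T = [[1, 0], [0, (1/√2 + (1/√2)i)]].
With a = amp(|10⟩) = 0.3217 and b = amp(|11⟩) = (0.07835 + 0.6248i):
new amp(|10⟩) = (1)·a = 0.3217
new amp(|11⟩) = (1/√2 + (1/√2)i)·b = (-0.3864 + 0.4972i)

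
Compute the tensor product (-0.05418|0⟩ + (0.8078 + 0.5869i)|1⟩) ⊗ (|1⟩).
-0.05418|01⟩ + (0.8078 + 0.5869i)|11⟩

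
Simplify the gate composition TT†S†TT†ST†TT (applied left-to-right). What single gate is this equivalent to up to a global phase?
T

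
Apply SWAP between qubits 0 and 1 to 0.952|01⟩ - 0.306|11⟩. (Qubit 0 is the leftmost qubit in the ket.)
0.952|10⟩ - 0.306|11⟩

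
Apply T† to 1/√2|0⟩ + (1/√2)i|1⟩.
1/√2|0⟩ + (1/2 + (1/2)i)|1⟩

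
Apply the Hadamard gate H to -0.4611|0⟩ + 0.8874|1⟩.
0.3014|0⟩ - 0.9535|1⟩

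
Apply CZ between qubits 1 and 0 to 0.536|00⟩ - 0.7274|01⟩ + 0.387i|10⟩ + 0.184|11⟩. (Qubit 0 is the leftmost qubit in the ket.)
0.536|00⟩ - 0.7274|01⟩ + 0.387i|10⟩ - 0.184|11⟩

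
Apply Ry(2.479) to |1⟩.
-0.9456|0⟩ + 0.3253|1⟩

Ry(2.479) = [[cos(θ/2), −sin(θ/2)], [sin(θ/2), cos(θ/2)]]; θ = 2.479, cos(θ/2) ≈ 0.325269, sin(θ/2) ≈ 0.945621.
With a = amp(|0⟩) = 0 and b = amp(|1⟩) = 1:
new amp(|0⟩) = (0.325269)·a + (-0.945621)·b = -0.9456
new amp(|1⟩) = (0.945621)·a + (0.325269)·b = 0.3253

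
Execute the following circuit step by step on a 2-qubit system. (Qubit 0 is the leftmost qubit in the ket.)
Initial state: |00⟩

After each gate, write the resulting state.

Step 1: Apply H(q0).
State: 1/√2|00⟩ + 1/√2|10⟩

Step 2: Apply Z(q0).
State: 1/√2|00⟩ - 1/√2|10⟩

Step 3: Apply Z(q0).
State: 1/√2|00⟩ + 1/√2|10⟩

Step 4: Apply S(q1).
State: 1/√2|00⟩ + 1/√2|10⟩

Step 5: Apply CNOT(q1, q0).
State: 1/√2|00⟩ + 1/√2|10⟩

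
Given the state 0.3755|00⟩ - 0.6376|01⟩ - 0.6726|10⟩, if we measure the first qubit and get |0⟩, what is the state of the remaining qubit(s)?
0.5075|0⟩ - 0.8617|1⟩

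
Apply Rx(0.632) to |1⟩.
-0.3108i|0⟩ + 0.9505|1⟩

Rx(0.632) = [[cos(θ/2), −i·sin(θ/2)], [−i·sin(θ/2), cos(θ/2)]]; θ = 0.632, cos(θ/2) ≈ 0.950486, sin(θ/2) ≈ 0.310767.
With a = amp(|0⟩) = 0 and b = amp(|1⟩) = 1:
new amp(|0⟩) = (0.950486)·a + (-0.310767i)·b = -0.3108i
new amp(|1⟩) = (-0.310767i)·a + (0.950486)·b = 0.9505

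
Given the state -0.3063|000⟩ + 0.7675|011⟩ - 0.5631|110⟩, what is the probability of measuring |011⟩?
0.5891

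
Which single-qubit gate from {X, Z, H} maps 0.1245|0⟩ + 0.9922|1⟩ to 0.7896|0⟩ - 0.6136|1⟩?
H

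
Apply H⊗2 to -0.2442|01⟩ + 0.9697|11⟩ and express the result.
0.3628|00⟩ - 0.3628|01⟩ - 0.607|10⟩ + 0.607|11⟩

H⊗2 gives amp(|y⟩) = (1/2) Σ_x (−1)^(x·y) amp(|x⟩), where x·y is the number of positions in which both x and y have a 1.
|00⟩: (-0.2442 + 0.9697)/2 = 0.3628
|01⟩: (0.2442 - 0.9697)/2 = -0.3628
|10⟩: (-0.2442 - 0.9697)/2 = -0.607
|11⟩: (0.2442 + 0.9697)/2 = 0.607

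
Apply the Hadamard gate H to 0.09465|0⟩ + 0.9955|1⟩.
0.7709|0⟩ - 0.637|1⟩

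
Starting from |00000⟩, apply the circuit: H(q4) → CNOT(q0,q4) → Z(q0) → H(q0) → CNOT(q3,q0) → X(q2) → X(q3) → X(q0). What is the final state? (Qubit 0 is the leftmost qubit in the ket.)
1/2|00110⟩ + 1/2|00111⟩ + 1/2|10110⟩ + 1/2|10111⟩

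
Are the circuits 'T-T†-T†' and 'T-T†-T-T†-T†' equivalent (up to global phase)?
Yes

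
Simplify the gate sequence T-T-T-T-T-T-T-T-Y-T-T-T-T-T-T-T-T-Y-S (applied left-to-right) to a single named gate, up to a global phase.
S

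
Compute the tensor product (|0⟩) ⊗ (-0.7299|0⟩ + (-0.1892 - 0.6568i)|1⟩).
-0.7299|00⟩ + (-0.1892 - 0.6568i)|01⟩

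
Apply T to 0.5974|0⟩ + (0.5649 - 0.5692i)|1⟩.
0.5974|0⟩ + (0.8019 - 0.003041i)|1⟩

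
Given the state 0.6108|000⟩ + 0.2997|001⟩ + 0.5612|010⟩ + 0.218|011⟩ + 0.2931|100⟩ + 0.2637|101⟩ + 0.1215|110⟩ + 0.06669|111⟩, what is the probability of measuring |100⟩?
0.08591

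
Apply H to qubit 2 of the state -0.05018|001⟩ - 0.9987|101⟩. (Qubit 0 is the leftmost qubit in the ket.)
-0.03548|000⟩ + 0.03548|001⟩ - 0.7062|100⟩ + 0.7062|101⟩

H on qubit 2 mixes each pair of kets that differ only in qubit 2: amplitudes (a, b) of (|…0…⟩, |…1…⟩) become ((a + b)/√2, (a − b)/√2). Kets absent from the input have amplitude 0.
(|000⟩, |001⟩): (a, b) = (0, -0.05018) → (-0.03548, 0.03548)
(|100⟩, |101⟩): (a, b) = (0, -0.9987) → (-0.7062, 0.7062)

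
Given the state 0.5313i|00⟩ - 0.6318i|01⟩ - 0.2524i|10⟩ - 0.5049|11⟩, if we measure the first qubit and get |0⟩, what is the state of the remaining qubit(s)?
0.6436i|0⟩ - 0.7654i|1⟩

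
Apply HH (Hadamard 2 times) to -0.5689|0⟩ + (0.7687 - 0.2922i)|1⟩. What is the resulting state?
-0.5689|0⟩ + (0.7687 - 0.2922i)|1⟩

H² = I, so an even number of Hadamards cancels: H^2 = I and the state is unchanged.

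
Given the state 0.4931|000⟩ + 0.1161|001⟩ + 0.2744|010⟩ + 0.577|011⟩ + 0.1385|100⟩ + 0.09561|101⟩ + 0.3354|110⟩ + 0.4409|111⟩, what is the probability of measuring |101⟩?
0.009141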